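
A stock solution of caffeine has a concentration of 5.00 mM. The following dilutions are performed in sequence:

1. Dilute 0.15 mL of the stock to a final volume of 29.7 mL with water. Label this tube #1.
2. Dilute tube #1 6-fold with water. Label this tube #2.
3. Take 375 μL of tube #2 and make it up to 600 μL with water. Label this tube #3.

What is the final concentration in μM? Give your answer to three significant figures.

Step 1: 0.15 mL brought to 29.7 mL → factor 29.7/0.15 = 198
Step 2: 6-fold → factor 6
Step 3: 375 μL brought to 600 μL → factor 600/375 = 1.6
Overall dilution factor = 198 × 6 × 1.6 = 1900.8
Final = 5.00 mM / 1900.8 = 0.002630 mM = 2.63 μM

2.63 μM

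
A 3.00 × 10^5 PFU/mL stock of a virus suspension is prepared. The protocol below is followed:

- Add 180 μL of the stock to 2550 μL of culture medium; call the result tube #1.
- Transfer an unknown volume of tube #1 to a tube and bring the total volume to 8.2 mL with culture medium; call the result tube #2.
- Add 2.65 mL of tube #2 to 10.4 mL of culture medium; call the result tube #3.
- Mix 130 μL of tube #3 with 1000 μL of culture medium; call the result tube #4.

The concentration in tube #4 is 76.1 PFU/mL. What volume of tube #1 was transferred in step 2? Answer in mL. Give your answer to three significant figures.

1.35 mL

Step 1: 180 μL + 2550 μL = 2730 μL total → factor 2730/180 = 15.167
Step 2: v brought to 8.2 mL → factor = 8.2 mL/v
Step 3: 2.65 mL + 10.4 mL = 13.05 mL total → factor 13.05/2.65 = 4.9245
Step 4: 130 μL + 1000 μL = 1130 μL total → factor 1130/130 = 8.6923
Product of known-step factors = 649.22
Overall factor = 3.00 × 10^5 PFU/mL / (76.1 PFU/mL) = 3942.2
Step-2 factor = 3942.2 / 649.22 = 6.0722
v = 8.2 mL / 6.0722 = 1.35 mL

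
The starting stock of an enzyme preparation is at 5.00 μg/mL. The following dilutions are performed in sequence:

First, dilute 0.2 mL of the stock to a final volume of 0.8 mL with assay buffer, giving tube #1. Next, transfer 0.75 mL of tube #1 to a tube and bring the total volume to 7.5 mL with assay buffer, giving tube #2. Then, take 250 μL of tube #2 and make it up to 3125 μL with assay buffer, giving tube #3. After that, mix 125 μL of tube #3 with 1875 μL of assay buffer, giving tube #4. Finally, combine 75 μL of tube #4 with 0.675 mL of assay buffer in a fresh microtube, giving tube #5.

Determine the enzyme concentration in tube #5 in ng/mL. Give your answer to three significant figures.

Step 1: 0.2 mL brought to 0.8 mL → factor 0.8/0.2 = 4
Step 2: 0.75 mL brought to 7.5 mL → factor 7.5/0.75 = 10
Step 3: 250 μL brought to 3125 μL → factor 3125/250 = 12.5
Step 4: 125 μL + 1875 μL = 2000 μL total → factor 2000/125 = 16
Step 5: 75 μL + 0.675 mL = 750 μL total → factor 750/75 = 10
Overall dilution factor = 4 × 10 × 12.5 × 16 × 10 = 80000
Final = 5.00 μg/mL / 80000 = 6.250 × 10^-5 μg/mL = 0.0625 ng/mL

0.0625 ng/mL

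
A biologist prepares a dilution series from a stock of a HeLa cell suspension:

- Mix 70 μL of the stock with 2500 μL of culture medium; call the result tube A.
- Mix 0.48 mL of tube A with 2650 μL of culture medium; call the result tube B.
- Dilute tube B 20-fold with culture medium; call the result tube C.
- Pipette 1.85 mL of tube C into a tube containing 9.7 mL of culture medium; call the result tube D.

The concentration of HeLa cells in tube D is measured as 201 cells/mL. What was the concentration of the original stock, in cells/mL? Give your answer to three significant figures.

Step 1: 70 μL + 2500 μL = 2570 μL total → factor 2570/70 = 36.714
Step 2: 0.48 mL + 2650 μL = 3.13 mL total → factor 3.13/0.48 = 6.5208
Step 3: 20-fold → factor 20
Step 4: 1.85 mL + 9.7 mL = 11.55 mL total → factor 11.55/1.85 = 6.2432
Overall dilution factor = 36.714 × 6.5208 × 20 × 6.2432 = 29894
Stock = 201 cells/mL × 29894 = 6.01 × 10^6 cells/mL

6.01 × 10^6 cells/mL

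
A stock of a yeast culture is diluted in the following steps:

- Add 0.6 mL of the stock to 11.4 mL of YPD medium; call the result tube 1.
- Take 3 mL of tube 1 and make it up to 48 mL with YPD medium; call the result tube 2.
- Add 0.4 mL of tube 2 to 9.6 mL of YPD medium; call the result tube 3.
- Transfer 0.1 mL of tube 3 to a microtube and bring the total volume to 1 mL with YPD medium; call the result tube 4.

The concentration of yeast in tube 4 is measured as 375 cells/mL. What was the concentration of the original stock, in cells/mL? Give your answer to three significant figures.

Step 1: 0.6 mL + 11.4 mL = 12 mL total → factor 12/0.6 = 20
Step 2: 3 mL brought to 48 mL → factor 48/3 = 16
Step 3: 0.4 mL + 9.6 mL = 10 mL total → factor 10/0.4 = 25
Step 4: 0.1 mL brought to 1 mL → factor 1/0.1 = 10
Overall dilution factor = 20 × 16 × 25 × 10 = 80000
Stock = 375 cells/mL × 80000 = 3.00 × 10^7 cells/mL

3.00 × 10^7 cells/mL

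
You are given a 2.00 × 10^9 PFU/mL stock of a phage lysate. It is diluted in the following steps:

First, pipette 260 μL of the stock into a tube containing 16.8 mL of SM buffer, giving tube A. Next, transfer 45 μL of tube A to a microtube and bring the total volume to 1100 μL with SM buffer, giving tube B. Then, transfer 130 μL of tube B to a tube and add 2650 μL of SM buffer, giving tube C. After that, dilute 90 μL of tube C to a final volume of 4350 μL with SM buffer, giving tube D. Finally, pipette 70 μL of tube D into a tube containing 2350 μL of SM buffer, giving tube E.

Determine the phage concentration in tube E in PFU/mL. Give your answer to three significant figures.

Step 1: 260 μL + 16.8 mL = 17060 μL total → factor 17060/260 = 65.615
Step 2: 45 μL brought to 1100 μL → factor 1100/45 = 24.444
Step 3: 130 μL + 2650 μL = 2780 μL total → factor 2780/130 = 21.385
Step 4: 90 μL brought to 4350 μL → factor 4350/90 = 48.333
Step 5: 70 μL + 2350 μL = 2420 μL total → factor 2420/70 = 34.571
Overall dilution factor = 65.615 × 24.444 × 21.385 × 48.333 × 34.571 = 5.7313 × 10^7
Final = 2.00 × 10^9 PFU/mL / 5.7313 × 10^7 = 34.9 PFU/mL

34.9 PFU/mL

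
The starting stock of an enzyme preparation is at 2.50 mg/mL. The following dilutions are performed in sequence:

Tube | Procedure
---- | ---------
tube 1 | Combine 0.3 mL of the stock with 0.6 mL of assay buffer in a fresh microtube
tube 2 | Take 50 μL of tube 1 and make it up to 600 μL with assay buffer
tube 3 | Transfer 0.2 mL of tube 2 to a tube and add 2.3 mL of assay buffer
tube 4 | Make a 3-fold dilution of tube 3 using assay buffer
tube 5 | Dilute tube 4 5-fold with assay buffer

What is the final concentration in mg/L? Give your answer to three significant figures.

0.370 mg/L

Step 1: 0.3 mL + 0.6 mL = 0.9 mL total → factor 0.9/0.3 = 3
Step 2: 50 μL brought to 600 μL → factor 600/50 = 12
Step 3: 0.2 mL + 2.3 mL = 2.5 mL total → factor 2.5/0.2 = 12.5
Step 4: 3-fold → factor 3
Step 5: 5-fold → factor 5
Overall dilution factor = 3 × 12 × 12.5 × 3 × 5 = 6750
Final = 2.50 mg/mL / 6750 = 0.0003704 mg/mL = 0.370 mg/L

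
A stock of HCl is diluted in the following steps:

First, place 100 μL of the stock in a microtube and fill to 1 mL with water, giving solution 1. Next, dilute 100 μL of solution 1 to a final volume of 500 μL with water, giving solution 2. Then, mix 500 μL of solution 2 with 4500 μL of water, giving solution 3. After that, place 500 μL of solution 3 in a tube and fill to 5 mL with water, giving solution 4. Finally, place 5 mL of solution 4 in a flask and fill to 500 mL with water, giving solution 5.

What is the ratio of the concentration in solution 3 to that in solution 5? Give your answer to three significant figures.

Step 1: 100 μL brought to 1 mL → factor 1000/100 = 10
Step 2: 100 μL brought to 500 μL → factor 500/100 = 5
Step 3: 500 μL + 4500 μL = 5000 μL total → factor 5000/500 = 10
Step 4: 500 μL brought to 5 mL → factor 5000/500 = 10
Step 5: 5 mL brought to 500 mL → factor 500/5 = 100
Dilution factor to solution 3 = 500; to solution 5 = 5 × 10^5
[solution 3]/[solution 5] = (factor to solution 5)/(factor to solution 3) = 5 × 10^5/500 = 1.00 × 10^3

1.00 × 10^3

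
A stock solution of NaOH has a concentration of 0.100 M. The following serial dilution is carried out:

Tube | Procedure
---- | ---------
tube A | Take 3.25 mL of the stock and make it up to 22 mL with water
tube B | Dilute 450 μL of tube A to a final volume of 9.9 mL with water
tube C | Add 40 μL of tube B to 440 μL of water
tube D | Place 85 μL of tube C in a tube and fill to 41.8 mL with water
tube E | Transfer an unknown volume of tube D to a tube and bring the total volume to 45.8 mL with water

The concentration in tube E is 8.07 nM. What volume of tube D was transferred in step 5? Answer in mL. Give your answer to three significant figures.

Step 1: 3.25 mL brought to 22 mL → factor 22/3.25 = 6.7692
Step 2: 450 μL brought to 9.9 mL → factor 9900/450 = 22
Step 3: 40 μL + 440 μL = 480 μL total → factor 480/40 = 12
Step 4: 85 μL brought to 41.8 mL → factor 41800/85 = 491.76
Step 5: v brought to 45.8 mL → factor = 45.8 mL/v
Product of known-step factors = 8.7882 × 10^5
Overall factor = 0.100 M / (8.07 nM) = 1.2392 × 10^7
Step-5 factor = 1.2392 × 10^7 / 8.7882 × 10^5 = 14.1
v = 45.8 mL / 14.1 = 3.25 mL

3.25 mL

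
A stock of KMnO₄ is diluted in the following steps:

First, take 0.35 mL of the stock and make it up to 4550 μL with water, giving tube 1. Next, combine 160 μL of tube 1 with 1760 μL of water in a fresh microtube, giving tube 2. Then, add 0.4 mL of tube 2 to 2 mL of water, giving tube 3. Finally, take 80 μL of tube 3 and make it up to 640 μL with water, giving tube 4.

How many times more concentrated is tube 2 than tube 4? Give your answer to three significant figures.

48.0

Step 1: 0.35 mL brought to 4550 μL → factor 4.55/0.35 = 13
Step 2: 160 μL + 1760 μL = 1920 μL total → factor 1920/160 = 12
Step 3: 0.4 mL + 2 mL = 2.4 mL total → factor 2.4/0.4 = 6
Step 4: 80 μL brought to 640 μL → factor 640/80 = 8
Dilution factor to tube 2 = 156; to tube 4 = 7488
[tube 2]/[tube 4] = (factor to tube 4)/(factor to tube 2) = 7488/156 = 48.0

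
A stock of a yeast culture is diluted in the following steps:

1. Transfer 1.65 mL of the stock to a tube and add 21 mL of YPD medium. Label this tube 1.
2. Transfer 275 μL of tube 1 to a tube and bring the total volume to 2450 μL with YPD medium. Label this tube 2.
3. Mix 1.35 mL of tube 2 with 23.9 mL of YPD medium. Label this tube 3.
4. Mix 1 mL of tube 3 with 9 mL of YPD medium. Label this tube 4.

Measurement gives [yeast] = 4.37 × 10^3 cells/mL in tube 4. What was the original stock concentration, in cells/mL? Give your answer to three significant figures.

1.00 × 10^8 cells/mL

Step 1: 1.65 mL + 21 mL = 22.65 mL total → factor 22.65/1.65 = 13.727
Step 2: 275 μL brought to 2450 μL → factor 2450/275 = 8.9091
Step 3: 1.35 mL + 23.9 mL = 25.25 mL total → factor 25.25/1.35 = 18.704
Step 4: 1 mL + 9 mL = 10 mL total → factor 10/1 = 10
Overall dilution factor = 13.727 × 8.9091 × 18.704 × 10 = 22874
Stock = 4.37 × 10^3 cells/mL × 22874 = 1.00 × 10^8 cells/mL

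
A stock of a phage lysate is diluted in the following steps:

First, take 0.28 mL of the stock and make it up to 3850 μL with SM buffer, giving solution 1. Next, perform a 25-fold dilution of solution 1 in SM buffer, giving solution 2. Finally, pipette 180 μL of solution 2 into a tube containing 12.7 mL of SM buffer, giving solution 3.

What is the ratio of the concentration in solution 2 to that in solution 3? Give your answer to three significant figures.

71.6

Step 1: 0.28 mL brought to 3850 μL → factor 3.85/0.28 = 13.75
Step 2: 25-fold → factor 25
Step 3: 180 μL + 12.7 mL = 12880 μL total → factor 12880/180 = 71.556
Dilution factor to solution 2 = 343.75; to solution 3 = 24597
[solution 2]/[solution 3] = (factor to solution 3)/(factor to solution 2) = 24597/343.75 = 71.6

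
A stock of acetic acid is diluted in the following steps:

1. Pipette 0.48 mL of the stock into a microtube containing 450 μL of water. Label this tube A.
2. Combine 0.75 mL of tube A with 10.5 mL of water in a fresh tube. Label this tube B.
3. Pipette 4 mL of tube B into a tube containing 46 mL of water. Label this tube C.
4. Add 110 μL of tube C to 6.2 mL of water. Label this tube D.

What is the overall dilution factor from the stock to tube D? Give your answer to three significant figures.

Step 1: 0.48 mL + 450 μL = 0.93 mL total → factor 0.93/0.48 = 1.9375
Step 2: 0.75 mL + 10.5 mL = 11.25 mL total → factor 11.25/0.75 = 15
Step 3: 4 mL + 46 mL = 50 mL total → factor 50/4 = 12.5
Step 4: 110 μL + 6.2 mL = 6310 μL total → factor 6310/110 = 57.364
Overall dilution factor = 1.9375 × 15 × 12.5 × 57.364 = 20839

2.08 × 10^4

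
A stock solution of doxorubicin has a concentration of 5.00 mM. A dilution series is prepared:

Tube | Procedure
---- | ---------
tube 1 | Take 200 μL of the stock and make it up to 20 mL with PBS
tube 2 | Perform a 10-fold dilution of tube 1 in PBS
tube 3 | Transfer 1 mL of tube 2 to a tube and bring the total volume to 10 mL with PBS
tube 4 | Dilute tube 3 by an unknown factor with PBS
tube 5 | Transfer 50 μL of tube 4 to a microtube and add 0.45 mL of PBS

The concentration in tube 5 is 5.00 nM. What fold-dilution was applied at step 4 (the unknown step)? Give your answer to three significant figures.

10.0-fold

Step 1: 200 μL brought to 20 mL → factor 20000/200 = 100
Step 2: 10-fold → factor 10
Step 3: 1 mL brought to 10 mL → factor 10/1 = 10
Step 4: unknown factor x
Step 5: 50 μL + 0.45 mL = 500 μL total → factor 500/50 = 10
Product of known-step factors = 1 × 10^5
Overall factor = 5.00 mM / (5.00 nM) = 1 × 10^6
x = 1 × 10^6 / 1 × 10^5 = 10.0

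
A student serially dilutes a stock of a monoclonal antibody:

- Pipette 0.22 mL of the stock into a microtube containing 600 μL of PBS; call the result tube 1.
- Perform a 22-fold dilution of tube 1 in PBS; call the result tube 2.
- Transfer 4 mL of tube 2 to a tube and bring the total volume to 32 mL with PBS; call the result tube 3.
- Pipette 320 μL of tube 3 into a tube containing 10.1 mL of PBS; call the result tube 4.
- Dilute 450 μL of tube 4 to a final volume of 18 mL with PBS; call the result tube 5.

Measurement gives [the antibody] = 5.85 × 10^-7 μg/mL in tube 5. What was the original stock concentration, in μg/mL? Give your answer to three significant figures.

0.500 μg/mL

Step 1: 0.22 mL + 600 μL = 0.82 mL total → factor 0.82/0.22 = 3.7273
Step 2: 22-fold → factor 22
Step 3: 4 mL brought to 32 mL → factor 32/4 = 8
Step 4: 320 μL + 10.1 mL = 10420 μL total → factor 10420/320 = 32.562
Step 5: 450 μL brought to 18 mL → factor 18000/450 = 40
Overall dilution factor = 3.7273 × 22 × 8 × 32.562 × 40 = 8.5444 × 10^5
Stock = 5.85 × 10^-7 μg/mL × 8.5444 × 10^5 = 0.500 μg/mL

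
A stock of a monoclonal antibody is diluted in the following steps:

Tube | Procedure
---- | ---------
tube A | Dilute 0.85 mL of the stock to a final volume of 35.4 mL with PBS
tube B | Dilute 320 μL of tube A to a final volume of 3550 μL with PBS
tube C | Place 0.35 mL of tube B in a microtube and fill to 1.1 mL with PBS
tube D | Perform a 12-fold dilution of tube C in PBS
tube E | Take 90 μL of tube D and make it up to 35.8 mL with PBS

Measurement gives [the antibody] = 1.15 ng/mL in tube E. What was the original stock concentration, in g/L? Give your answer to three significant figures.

Step 1: 0.85 mL brought to 35.4 mL → factor 35.4/0.85 = 41.647
Step 2: 320 μL brought to 3550 μL → factor 3550/320 = 11.094
Step 3: 0.35 mL brought to 1.1 mL → factor 1.1/0.35 = 3.1429
Step 4: 12-fold → factor 12
Step 5: 90 μL brought to 35.8 mL → factor 35800/90 = 397.78
Overall dilution factor = 41.647 × 11.094 × 3.1429 × 12 × 397.78 = 6.9312 × 10^6
Stock = 1.15 ng/mL × 6.9312 × 10^6 = 7.971 × 10^6 ng/mL = 7.97 g/L

7.97 g/L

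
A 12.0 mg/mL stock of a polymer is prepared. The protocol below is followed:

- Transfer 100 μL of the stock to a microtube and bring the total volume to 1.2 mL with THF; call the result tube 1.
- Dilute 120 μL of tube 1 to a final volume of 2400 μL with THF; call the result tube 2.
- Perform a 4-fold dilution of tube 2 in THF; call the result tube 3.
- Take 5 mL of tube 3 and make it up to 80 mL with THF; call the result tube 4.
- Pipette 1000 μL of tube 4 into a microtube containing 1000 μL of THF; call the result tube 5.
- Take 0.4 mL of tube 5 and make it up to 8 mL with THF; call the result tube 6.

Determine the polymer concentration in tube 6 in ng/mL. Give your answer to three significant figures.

19.5 ng/mL

Step 1: 100 μL brought to 1.2 mL → factor 1200/100 = 12
Step 2: 120 μL brought to 2400 μL → factor 2400/120 = 20
Step 3: 4-fold → factor 4
Step 4: 5 mL brought to 80 mL → factor 80/5 = 16
Step 5: 1000 μL + 1000 μL = 2000 μL total → factor 2000/1000 = 2
Step 6: 0.4 mL brought to 8 mL → factor 8/0.4 = 20
Overall dilution factor = 12 × 20 × 4 × 16 × 2 × 20 = 6.144 × 10^5
Final = 12.0 mg/mL / 6.144 × 10^5 = 1.953 × 10^-5 mg/mL = 19.5 ng/mL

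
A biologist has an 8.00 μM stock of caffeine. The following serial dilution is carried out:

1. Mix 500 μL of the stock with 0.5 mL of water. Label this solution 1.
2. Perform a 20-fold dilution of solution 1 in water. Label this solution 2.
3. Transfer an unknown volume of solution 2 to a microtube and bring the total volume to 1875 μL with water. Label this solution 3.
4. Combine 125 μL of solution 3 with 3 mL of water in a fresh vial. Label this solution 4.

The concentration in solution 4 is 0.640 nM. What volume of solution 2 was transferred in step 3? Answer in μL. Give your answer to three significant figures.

150 μL

Step 1: 500 μL + 0.5 mL = 1000 μL total → factor 1000/500 = 2
Step 2: 20-fold → factor 20
Step 3: v brought to 1875 μL → factor = 1875 μL/v
Step 4: 125 μL + 3 mL = 3125 μL total → factor 3125/125 = 25
Product of known-step factors = 1000
Overall factor = 8.00 μM / (0.640 nM) = 12500
Step-3 factor = 12500 / 1000 = 12.5
v = 1875 μL / 12.5 = 150 μL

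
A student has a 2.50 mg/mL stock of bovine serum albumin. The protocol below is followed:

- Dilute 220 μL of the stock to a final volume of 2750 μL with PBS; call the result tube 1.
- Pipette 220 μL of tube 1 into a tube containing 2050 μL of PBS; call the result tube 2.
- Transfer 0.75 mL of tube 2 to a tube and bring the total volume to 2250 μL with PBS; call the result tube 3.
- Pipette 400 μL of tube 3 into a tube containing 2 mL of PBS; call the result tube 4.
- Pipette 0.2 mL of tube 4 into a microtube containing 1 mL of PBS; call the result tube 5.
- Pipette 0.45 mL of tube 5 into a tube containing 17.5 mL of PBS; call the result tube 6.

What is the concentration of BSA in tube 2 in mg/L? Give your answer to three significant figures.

19.4 mg/L

Step 1: 220 μL brought to 2750 μL → factor 2750/220 = 12.5
Step 2: 220 μL + 2050 μL = 2270 μL total → factor 2270/220 = 10.318
Dilution factor through tube 2 = 12.5 × 10.318 = 128.98
[tube 2] = 2.50 mg/mL / 128.98 = 0.01938 mg/mL = 19.4 mg/L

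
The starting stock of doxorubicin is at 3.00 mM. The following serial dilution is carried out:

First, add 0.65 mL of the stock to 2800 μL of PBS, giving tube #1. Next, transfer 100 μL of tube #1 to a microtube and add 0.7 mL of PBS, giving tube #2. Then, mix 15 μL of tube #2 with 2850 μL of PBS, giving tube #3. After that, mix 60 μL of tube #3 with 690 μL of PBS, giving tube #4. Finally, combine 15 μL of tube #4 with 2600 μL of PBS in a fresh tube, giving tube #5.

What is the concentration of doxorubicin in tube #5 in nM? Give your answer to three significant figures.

Step 1: 0.65 mL + 2800 μL = 3.45 mL total → factor 3.45/0.65 = 5.3077
Step 2: 100 μL + 0.7 mL = 800 μL total → factor 800/100 = 8
Step 3: 15 μL + 2850 μL = 2865 μL total → factor 2865/15 = 191
Step 4: 60 μL + 690 μL = 750 μL total → factor 750/60 = 12.5
Step 5: 15 μL + 2600 μL = 2615 μL total → factor 2615/15 = 174.33
Overall dilution factor = 5.3077 × 8 × 191 × 12.5 × 174.33 = 1.7673 × 10^7
Final = 3.00 mM / 1.7673 × 10^7 = 1.697 × 10^-7 mM = 0.170 nM

0.170 nM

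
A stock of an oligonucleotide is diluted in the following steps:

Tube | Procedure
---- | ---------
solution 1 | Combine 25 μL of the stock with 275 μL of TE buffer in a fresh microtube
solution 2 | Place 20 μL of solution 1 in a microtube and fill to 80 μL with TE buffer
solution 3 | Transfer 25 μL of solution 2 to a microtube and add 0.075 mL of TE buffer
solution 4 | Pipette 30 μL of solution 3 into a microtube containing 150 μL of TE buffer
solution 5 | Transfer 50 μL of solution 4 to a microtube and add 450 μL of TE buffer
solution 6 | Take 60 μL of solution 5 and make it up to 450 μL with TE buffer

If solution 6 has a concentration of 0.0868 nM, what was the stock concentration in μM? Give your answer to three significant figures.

Step 1: 25 μL + 275 μL = 300 μL total → factor 300/25 = 12
Step 2: 20 μL brought to 80 μL → factor 80/20 = 4
Step 3: 25 μL + 0.075 mL = 100 μL total → factor 100/25 = 4
Step 4: 30 μL + 150 μL = 180 μL total → factor 180/30 = 6
Step 5: 50 μL + 450 μL = 500 μL total → factor 500/50 = 10
Step 6: 60 μL brought to 450 μL → factor 450/60 = 7.5
Overall dilution factor = 12 × 4 × 4 × 6 × 10 × 7.5 = 86400
Stock = 0.0868 nM × 86400 = 7500 nM = 7.50 μM

7.50 μM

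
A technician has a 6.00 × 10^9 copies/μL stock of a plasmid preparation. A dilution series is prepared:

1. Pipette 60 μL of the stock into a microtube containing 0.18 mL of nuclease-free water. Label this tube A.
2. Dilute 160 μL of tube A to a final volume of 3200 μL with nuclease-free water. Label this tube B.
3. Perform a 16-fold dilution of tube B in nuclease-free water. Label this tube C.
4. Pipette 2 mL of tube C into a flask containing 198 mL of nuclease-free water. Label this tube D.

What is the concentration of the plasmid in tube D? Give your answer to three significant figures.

4.69 × 10^4 copies/μL

Step 1: 60 μL + 0.18 mL = 240 μL total → factor 240/60 = 4
Step 2: 160 μL brought to 3200 μL → factor 3200/160 = 20
Step 3: 16-fold → factor 16
Step 4: 2 mL + 198 mL = 200 mL total → factor 200/2 = 100
Overall dilution factor = 4 × 20 × 16 × 100 = 1.28 × 10^5
Final = 6.00 × 10^9 copies/μL / 1.28 × 10^5 = 4.69 × 10^4 copies/μL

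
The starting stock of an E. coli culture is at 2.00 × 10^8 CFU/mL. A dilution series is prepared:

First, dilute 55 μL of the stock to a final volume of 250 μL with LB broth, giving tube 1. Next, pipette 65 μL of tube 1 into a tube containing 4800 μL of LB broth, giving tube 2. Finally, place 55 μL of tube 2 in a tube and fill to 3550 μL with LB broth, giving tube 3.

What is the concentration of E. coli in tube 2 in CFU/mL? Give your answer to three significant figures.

5.88 × 10^5 CFU/mL

Step 1: 55 μL brought to 250 μL → factor 250/55 = 4.5455
Step 2: 65 μL + 4800 μL = 4865 μL total → factor 4865/65 = 74.846
Dilution factor through tube 2 = 4.5455 × 74.846 = 340.21
[tube 2] = 2.00 × 10^8 CFU/mL / 340.21 = 5.88 × 10^5 CFU/mL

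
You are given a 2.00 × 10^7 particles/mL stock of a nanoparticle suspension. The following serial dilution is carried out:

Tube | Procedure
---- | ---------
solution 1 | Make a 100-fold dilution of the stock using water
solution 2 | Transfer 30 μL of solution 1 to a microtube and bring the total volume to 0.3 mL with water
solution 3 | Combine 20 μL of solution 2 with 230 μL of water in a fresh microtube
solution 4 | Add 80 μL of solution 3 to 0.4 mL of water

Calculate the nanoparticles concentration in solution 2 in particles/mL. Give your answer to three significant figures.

Step 1: 100-fold → factor 100
Step 2: 30 μL brought to 0.3 mL → factor 300/30 = 10
Dilution factor through solution 2 = 100 × 10 = 1000
[solution 2] = 2.00 × 10^7 particles/mL / 1000 = 2.00 × 10^4 particles/mL

2.00 × 10^4 particles/mL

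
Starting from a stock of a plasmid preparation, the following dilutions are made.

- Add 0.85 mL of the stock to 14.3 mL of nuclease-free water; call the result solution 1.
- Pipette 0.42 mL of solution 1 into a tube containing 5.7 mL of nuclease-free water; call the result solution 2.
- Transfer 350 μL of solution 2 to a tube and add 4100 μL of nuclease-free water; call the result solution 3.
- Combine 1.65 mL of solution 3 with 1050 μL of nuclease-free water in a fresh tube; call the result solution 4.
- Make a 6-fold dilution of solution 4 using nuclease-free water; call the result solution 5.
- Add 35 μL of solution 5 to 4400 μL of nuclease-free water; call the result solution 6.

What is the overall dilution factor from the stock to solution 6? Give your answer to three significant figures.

Step 1: 0.85 mL + 14.3 mL = 15.15 mL total → factor 15.15/0.85 = 17.824
Step 2: 0.42 mL + 5.7 mL = 6.12 mL total → factor 6.12/0.42 = 14.571
Step 3: 350 μL + 4100 μL = 4450 μL total → factor 4450/350 = 12.714
Step 4: 1.65 mL + 1050 μL = 2.7 mL total → factor 2.7/1.65 = 1.6364
Step 5: 6-fold → factor 6
Step 6: 35 μL + 4400 μL = 4435 μL total → factor 4435/35 = 126.71
Overall dilution factor = 17.824 × 14.571 × 12.714 × 1.6364 × 6 × 126.71 = 4.1081 × 10^6

4.11 × 10^6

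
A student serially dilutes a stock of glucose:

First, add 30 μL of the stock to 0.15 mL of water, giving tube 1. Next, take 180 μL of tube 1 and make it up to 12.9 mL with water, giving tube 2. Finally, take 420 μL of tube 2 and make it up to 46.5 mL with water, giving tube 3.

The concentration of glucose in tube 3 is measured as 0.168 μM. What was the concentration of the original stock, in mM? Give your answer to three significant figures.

8.00 mM

Step 1: 30 μL + 0.15 mL = 180 μL total → factor 180/30 = 6
Step 2: 180 μL brought to 12.9 mL → factor 12900/180 = 71.667
Step 3: 420 μL brought to 46.5 mL → factor 46500/420 = 110.71
Overall dilution factor = 6 × 71.667 × 110.71 = 47607
Stock = 0.168 μM × 47607 = 7998 μM = 8.00 mM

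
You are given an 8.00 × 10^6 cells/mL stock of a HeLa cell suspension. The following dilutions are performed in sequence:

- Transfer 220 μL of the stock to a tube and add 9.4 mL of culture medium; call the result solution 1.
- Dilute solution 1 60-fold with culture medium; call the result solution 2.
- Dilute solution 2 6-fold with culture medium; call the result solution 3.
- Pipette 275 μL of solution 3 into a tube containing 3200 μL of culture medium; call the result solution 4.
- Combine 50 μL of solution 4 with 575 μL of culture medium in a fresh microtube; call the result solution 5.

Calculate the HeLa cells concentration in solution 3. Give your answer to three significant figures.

Step 1: 220 μL + 9.4 mL = 9620 μL total → factor 9620/220 = 43.727
Step 2: 60-fold → factor 60
Step 3: 6-fold → factor 6
Dilution factor through solution 3 = 43.727 × 60 × 6 = 15742
[solution 3] = 8.00 × 10^6 cells/mL / 15742 = 508 cells/mL

508 cells/mL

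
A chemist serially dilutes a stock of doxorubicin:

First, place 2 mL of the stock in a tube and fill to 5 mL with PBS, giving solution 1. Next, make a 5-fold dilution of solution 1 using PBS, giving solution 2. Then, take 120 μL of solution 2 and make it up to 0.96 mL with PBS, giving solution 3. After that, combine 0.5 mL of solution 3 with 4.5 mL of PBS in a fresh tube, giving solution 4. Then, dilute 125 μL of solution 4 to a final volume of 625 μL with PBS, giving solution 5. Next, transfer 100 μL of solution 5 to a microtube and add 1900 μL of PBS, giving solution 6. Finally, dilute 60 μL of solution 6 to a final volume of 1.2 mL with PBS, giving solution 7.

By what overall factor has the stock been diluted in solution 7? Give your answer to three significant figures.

2.00 × 10^6

Step 1: 2 mL brought to 5 mL → factor 5/2 = 2.5
Step 2: 5-fold → factor 5
Step 3: 120 μL brought to 0.96 mL → factor 960/120 = 8
Step 4: 0.5 mL + 4.5 mL = 5 mL total → factor 5/0.5 = 10
Step 5: 125 μL brought to 625 μL → factor 625/125 = 5
Step 6: 100 μL + 1900 μL = 2000 μL total → factor 2000/100 = 20
Step 7: 60 μL brought to 1.2 mL → factor 1200/60 = 20
Overall dilution factor = 2.5 × 5 × 8 × 10 × 5 × 20 × 20 = 2 × 10^6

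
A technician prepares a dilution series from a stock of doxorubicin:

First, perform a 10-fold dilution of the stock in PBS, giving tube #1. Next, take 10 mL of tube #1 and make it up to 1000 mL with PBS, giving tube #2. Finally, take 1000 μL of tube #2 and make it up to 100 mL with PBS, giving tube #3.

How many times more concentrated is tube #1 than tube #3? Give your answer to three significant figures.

Step 1: 10-fold → factor 10
Step 2: 10 mL brought to 1000 mL → factor 1000/10 = 100
Step 3: 1000 μL brought to 100 mL → factor 1 × 10^5/1000 = 100
Dilution factor to tube #1 = 10; to tube #3 = 1 × 10^5
[tube #1]/[tube #3] = (factor to tube #3)/(factor to tube #1) = 1 × 10^5/10 = 1.00 × 10^4

1.00 × 10^4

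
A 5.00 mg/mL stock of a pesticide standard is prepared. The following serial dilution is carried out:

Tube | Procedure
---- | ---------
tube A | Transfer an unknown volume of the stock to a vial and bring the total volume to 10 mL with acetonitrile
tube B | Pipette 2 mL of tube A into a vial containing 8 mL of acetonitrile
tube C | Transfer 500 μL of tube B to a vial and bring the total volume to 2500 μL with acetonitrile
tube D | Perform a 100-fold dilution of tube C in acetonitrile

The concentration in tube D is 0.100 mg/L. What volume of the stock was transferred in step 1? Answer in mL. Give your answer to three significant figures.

0.500 mL

Step 1: v brought to 10 mL → factor = 10 mL/v
Step 2: 2 mL + 8 mL = 10 mL total → factor 10/2 = 5
Step 3: 500 μL brought to 2500 μL → factor 2500/500 = 5
Step 4: 100-fold → factor 100
Product of known-step factors = 2500
Overall factor = 5.00 mg/mL / (0.100 mg/L) = 50000
Step-1 factor = 50000 / 2500 = 20
v = 10 mL / 20 = 0.500 mL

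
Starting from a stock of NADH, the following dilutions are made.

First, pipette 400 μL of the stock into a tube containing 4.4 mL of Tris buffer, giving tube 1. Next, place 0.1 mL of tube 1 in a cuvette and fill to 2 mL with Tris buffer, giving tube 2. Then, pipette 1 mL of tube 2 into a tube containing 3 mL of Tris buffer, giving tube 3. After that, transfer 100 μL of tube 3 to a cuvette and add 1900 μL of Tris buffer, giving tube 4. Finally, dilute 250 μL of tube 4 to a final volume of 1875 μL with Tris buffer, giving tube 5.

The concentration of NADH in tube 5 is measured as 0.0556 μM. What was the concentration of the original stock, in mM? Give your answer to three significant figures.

Step 1: 400 μL + 4.4 mL = 4800 μL total → factor 4800/400 = 12
Step 2: 0.1 mL brought to 2 mL → factor 2/0.1 = 20
Step 3: 1 mL + 3 mL = 4 mL total → factor 4/1 = 4
Step 4: 100 μL + 1900 μL = 2000 μL total → factor 2000/100 = 20
Step 5: 250 μL brought to 1875 μL → factor 1875/250 = 7.5
Overall dilution factor = 12 × 20 × 4 × 20 × 7.5 = 1.44 × 10^5
Stock = 0.0556 μM × 1.44 × 10^5 = 8006 μM = 8.01 mM

8.01 mM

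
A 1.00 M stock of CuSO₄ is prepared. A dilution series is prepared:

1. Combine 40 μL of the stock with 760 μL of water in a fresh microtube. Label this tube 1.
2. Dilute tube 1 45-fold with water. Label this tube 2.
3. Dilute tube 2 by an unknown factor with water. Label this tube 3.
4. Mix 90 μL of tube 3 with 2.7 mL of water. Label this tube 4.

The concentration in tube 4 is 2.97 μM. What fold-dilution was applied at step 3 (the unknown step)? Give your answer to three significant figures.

12.1-fold

Step 1: 40 μL + 760 μL = 800 μL total → factor 800/40 = 20
Step 2: 45-fold → factor 45
Step 3: unknown factor x
Step 4: 90 μL + 2.7 mL = 2790 μL total → factor 2790/90 = 31
Product of known-step factors = 27900
Overall factor = 1.00 M / (2.97 μM) = 3.367 × 10^5
x = 3.367 × 10^5 / 27900 = 12.1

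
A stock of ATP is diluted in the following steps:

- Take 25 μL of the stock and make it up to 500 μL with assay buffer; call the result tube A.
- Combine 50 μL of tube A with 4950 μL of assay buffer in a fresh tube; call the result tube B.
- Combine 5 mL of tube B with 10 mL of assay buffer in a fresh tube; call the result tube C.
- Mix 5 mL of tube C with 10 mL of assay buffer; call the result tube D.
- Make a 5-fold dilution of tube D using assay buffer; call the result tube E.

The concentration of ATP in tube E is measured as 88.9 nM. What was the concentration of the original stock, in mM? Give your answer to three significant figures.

Step 1: 25 μL brought to 500 μL → factor 500/25 = 20
Step 2: 50 μL + 4950 μL = 5000 μL total → factor 5000/50 = 100
Step 3: 5 mL + 10 mL = 15 mL total → factor 15/5 = 3
Step 4: 5 mL + 10 mL = 15 mL total → factor 15/5 = 3
Step 5: 5-fold → factor 5
Overall dilution factor = 20 × 100 × 3 × 3 × 5 = 90000
Stock = 88.9 nM × 90000 = 8.001 × 10^6 nM = 8.00 mM

8.00 mM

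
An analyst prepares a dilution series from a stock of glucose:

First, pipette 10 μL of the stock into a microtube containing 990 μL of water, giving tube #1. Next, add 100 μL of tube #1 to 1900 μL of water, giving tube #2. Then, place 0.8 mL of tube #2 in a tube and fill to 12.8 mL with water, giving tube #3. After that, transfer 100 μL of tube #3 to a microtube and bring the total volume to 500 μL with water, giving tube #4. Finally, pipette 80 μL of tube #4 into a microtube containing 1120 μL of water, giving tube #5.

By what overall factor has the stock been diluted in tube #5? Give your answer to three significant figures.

Step 1: 10 μL + 990 μL = 1000 μL total → factor 1000/10 = 100
Step 2: 100 μL + 1900 μL = 2000 μL total → factor 2000/100 = 20
Step 3: 0.8 mL brought to 12.8 mL → factor 12.8/0.8 = 16
Step 4: 100 μL brought to 500 μL → factor 500/100 = 5
Step 5: 80 μL + 1120 μL = 1200 μL total → factor 1200/80 = 15
Overall dilution factor = 100 × 20 × 16 × 5 × 15 = 2.4 × 10^6

2.40 × 10^6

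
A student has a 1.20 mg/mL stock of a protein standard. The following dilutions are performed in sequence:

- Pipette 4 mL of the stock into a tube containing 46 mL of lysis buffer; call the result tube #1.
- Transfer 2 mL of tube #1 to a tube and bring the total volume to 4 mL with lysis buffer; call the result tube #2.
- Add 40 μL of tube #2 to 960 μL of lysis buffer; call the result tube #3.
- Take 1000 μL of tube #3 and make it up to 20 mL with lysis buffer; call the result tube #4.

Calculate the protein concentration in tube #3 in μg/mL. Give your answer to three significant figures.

1.92 μg/mL

Step 1: 4 mL + 46 mL = 50 mL total → factor 50/4 = 12.5
Step 2: 2 mL brought to 4 mL → factor 4/2 = 2
Step 3: 40 μL + 960 μL = 1000 μL total → factor 1000/40 = 25
Dilution factor through tube #3 = 12.5 × 2 × 25 = 625
[tube #3] = 1.20 mg/mL / 625 = 0.001920 mg/mL = 1.92 μg/mL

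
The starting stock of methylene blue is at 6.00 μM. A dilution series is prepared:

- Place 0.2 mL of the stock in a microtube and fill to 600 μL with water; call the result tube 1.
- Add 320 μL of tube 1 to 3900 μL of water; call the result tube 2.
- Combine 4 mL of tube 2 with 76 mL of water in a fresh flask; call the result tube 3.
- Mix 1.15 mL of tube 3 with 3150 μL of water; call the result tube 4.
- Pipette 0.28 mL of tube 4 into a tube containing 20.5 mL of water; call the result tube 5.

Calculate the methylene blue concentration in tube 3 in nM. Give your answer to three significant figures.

Step 1: 0.2 mL brought to 600 μL → factor 0.6/0.2 = 3
Step 2: 320 μL + 3900 μL = 4220 μL total → factor 4220/320 = 13.188
Step 3: 4 mL + 76 mL = 80 mL total → factor 80/4 = 20
Dilution factor through tube 3 = 3 × 13.188 × 20 = 791.25
[tube 3] = 6.00 μM / 791.25 = 0.007583 μM = 7.58 nM

7.58 nM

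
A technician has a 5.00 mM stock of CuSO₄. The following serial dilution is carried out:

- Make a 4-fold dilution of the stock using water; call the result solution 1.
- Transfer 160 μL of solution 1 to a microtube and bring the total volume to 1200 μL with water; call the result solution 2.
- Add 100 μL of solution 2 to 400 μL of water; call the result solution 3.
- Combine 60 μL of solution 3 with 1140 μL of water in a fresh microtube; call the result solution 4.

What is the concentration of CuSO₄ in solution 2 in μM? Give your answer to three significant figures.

Step 1: 4-fold → factor 4
Step 2: 160 μL brought to 1200 μL → factor 1200/160 = 7.5
Dilution factor through solution 2 = 4 × 7.5 = 30
[solution 2] = 5.00 mM / 30 = 0.1667 mM = 167 μM

167 μM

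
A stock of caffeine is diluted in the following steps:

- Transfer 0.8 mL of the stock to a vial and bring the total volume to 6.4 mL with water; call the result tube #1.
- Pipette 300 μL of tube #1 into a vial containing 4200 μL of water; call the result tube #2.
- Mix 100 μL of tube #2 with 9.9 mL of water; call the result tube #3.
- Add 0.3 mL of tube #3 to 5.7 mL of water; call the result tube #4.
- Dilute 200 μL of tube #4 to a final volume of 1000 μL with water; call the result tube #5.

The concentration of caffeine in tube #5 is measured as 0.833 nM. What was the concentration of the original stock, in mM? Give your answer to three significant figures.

Step 1: 0.8 mL brought to 6.4 mL → factor 6.4/0.8 = 8
Step 2: 300 μL + 4200 μL = 4500 μL total → factor 4500/300 = 15
Step 3: 100 μL + 9.9 mL = 10000 μL total → factor 10000/100 = 100
Step 4: 0.3 mL + 5.7 mL = 6 mL total → factor 6/0.3 = 20
Step 5: 200 μL brought to 1000 μL → factor 1000/200 = 5
Overall dilution factor = 8 × 15 × 100 × 20 × 5 = 1.2 × 10^6
Stock = 0.833 nM × 1.2 × 10^6 = 9.996 × 10^5 nM = 1.00 mM

1.00 mM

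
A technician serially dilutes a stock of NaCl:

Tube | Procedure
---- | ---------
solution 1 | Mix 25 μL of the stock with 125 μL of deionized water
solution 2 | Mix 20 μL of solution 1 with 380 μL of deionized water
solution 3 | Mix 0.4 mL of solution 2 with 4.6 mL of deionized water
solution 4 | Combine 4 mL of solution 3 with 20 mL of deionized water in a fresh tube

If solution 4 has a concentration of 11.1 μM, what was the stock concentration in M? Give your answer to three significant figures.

0.0999 M

Step 1: 25 μL + 125 μL = 150 μL total → factor 150/25 = 6
Step 2: 20 μL + 380 μL = 400 μL total → factor 400/20 = 20
Step 3: 0.4 mL + 4.6 mL = 5 mL total → factor 5/0.4 = 12.5
Step 4: 4 mL + 20 mL = 24 mL total → factor 24/4 = 6
Overall dilution factor = 6 × 20 × 12.5 × 6 = 9000
Stock = 11.1 μM × 9000 = 9.990 × 10^4 μM = 0.0999 M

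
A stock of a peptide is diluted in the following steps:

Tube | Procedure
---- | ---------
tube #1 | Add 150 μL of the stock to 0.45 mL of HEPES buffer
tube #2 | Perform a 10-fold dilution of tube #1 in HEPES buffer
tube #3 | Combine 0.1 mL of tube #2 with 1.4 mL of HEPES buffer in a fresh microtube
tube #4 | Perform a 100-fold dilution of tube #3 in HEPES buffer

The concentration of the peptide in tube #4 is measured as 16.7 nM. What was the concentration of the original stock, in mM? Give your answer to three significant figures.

1.00 mM

Step 1: 150 μL + 0.45 mL = 600 μL total → factor 600/150 = 4
Step 2: 10-fold → factor 10
Step 3: 0.1 mL + 1.4 mL = 1.5 mL total → factor 1.5/0.1 = 15
Step 4: 100-fold → factor 100
Overall dilution factor = 4 × 10 × 15 × 100 = 60000
Stock = 16.7 nM × 60000 = 1.002 × 10^6 nM = 1.00 mM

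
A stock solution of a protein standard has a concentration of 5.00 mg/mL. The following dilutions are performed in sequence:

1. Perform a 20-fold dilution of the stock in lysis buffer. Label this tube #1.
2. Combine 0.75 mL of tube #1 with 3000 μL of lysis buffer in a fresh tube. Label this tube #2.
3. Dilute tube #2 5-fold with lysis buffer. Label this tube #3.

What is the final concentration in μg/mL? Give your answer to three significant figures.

10.0 μg/mL

Step 1: 20-fold → factor 20
Step 2: 0.75 mL + 3000 μL = 3.75 mL total → factor 3.75/0.75 = 5
Step 3: 5-fold → factor 5
Overall dilution factor = 20 × 5 × 5 = 500
Final = 5.00 mg/mL / 500 = 0.01000 mg/mL = 10.0 μg/mL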